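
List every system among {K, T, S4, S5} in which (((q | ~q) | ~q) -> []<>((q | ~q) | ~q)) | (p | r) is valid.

T, S4, S5

T-tableau for the negation ~((((q | ~q) | ~q) -> []<>((q | ~q) | ~q)) | (p | r)):
1. ~((((q | ~q) | ~q) -> []<>((q | ~q) | ~q)) | (p | r)), u
2. ~(((q | ~q) | ~q) -> []<>((q | ~q) | ~q)), u
3. ~(p | r), u
4. (q | ~q) | ~q, u
5. ~[]<>((q | ~q) | ~q), u
6. ~p, u
7. ~r, u
8. q | ~q, u
9. ~q, u
10. ~<>((q | ~q) | ~q), v
11. ~((q | ~q) | ~q), v
12. ~(q | ~q), v
13. q, v
14. ~q, v
Accessibility: uRu, uRv, vRv
Branch closes: q and ~q both at v.
Every branch closes (one shown): valid in T, hence also in S4, S5 (every theorem of T is a theorem of S4 and S5).
K-tableau for the negation ~((((q | ~q) | ~q) -> []<>((q | ~q) | ~q)) | (p | r)):
1. ~((((q | ~q) | ~q) -> []<>((q | ~q) | ~q)) | (p | r)), u
2. ~(((q | ~q) | ~q) -> []<>((q | ~q) | ~q)), u
3. ~(p | r), u
4. (q | ~q) | ~q, u
5. ~[]<>((q | ~q) | ~q), u
6. ~p, u
7. ~r, u
8. ~q, u
9. ~<>((q | ~q) | ~q), v
Accessibility: uRv
Complete open branch: countermodel on a K-frame, so not valid in K.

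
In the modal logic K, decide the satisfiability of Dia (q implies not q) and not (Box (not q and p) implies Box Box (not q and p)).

Satisfiable

1. Dia (q implies not q) and not (Box (not q and p) implies Box Box (not q and p)), u
2. Dia (q implies not q), u
3. not (Box (not q and p) implies Box Box (not q and p)), u
4. Box (not q and p), u
5. not Box Box (not q and p), u
6. q implies not q, v
7. not q and p, v
8. not q, v
9. p, v
10. not Box (not q and p), w
11. not q and p, w
12. not q, w
13. p, w
14. not (not q and p), x
15. not p, x
Accessibility: uRv, uRw, wRx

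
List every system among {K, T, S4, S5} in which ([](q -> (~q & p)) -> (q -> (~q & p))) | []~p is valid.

T, S4, S5

K-tableau for the negation ~(([](q -> (~q & p)) -> (q -> (~q & p))) | []~p):
1. ~(([](q -> (~q & p)) -> (q -> (~q & p))) | []~p), w0
2. ~([](q -> (~q & p)) -> (q -> (~q & p))), w0
3. ~[]~p, w0
4. [](q -> (~q & p)), w0
5. ~(q -> (~q & p)), w0
6. q, w0
7. ~(~q & p), w0
8. ~p, w0
9. p, w1
10. q -> (~q & p), w1
11. ~q & p, w1
12. ~q, w1
Accessibility: w0Rw1
Complete open branch: countermodel on a K-frame, so not valid in K.
T-tableau for the negation ~(([](q -> (~q & p)) -> (q -> (~q & p))) | []~p):
1. ~(([](q -> (~q & p)) -> (q -> (~q & p))) | []~p), w0
2. ~([](q -> (~q & p)) -> (q -> (~q & p))), w0
3. ~[]~p, w0
4. [](q -> (~q & p)), w0
5. ~(q -> (~q & p)), w0
6. q, w0
7. ~(~q & p), w0
8. q -> (~q & p), w0
9. ~p, w0
10. ~q & p, w0
11. ~q, w0
12. p, w0
Accessibility: w0Rw0
Branch closes: q and ~q both at w0.
Every branch closes (one shown): valid in T, hence also in S4, S5 (every theorem of T is a theorem of S4 and S5).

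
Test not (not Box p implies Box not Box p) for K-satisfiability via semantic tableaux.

1. not (not Box p implies Box not Box p), 0
2. not Box p, 0
3. not Box not Box p, 0
4. not p, 1
5. Box p, 2
Accessibility: 0R1, 0R2

Satisfiable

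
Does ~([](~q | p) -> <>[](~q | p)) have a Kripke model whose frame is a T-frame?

1. ~([](~q | p) -> <>[](~q | p)), 0
2. [](~q | p), 0   [~->-rule on 1]
3. ~<>[](~q | p), 0   [~->-rule on 1]
4. ~q | p, 0   [[]-rule on 2 via 0R0]
5. ~[](~q | p), 0   [~<>-rule on 3 via 0R0]
6. p, 0   [|-rule on 4 (branches; this branch)]
7. ~(~q | p), 1   [~[]-rule on 5: fresh world 1, 0R1]
8. q, 1   [~|-rule on 7]
9. ~p, 1   [~|-rule on 7]
10. ~q | p, 1   [[]-rule on 2 via 0R1]
11. ~[](~q | p), 1   [~<>-rule on 3 via 0R1]
12. p, 1   [|-rule on 10 (branches; this branch)]
Accessibility: 0R0, 0R1, 1R1
Branch closes: p and ~p both at 1.
(One branch shown.) All branches close.

No, unsatisfiable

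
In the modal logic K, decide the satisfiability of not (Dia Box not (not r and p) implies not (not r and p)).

1. not (Dia Box not (not r and p) implies not (not r and p)), 0
2. Dia Box not (not r and p), 0
3. not r and p, 0
4. not r, 0
5. p, 0
6. Box not (not r and p), 1
Accessibility: 0R1

Satisfiable (open branch found)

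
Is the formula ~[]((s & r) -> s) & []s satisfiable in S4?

1. ~[]((s & r) -> s) & []s, u
2. ~[]((s & r) -> s), u   [&-rule on 1]
3. []s, u   [&-rule on 1]
4. s, u   [[]-rule on 3 via uRu]
5. ~((s & r) -> s), v   [~[]-rule on 2: fresh world v, uRv]
6. s & r, v   [~->-rule on 5]
7. ~s, v   [~->-rule on 5]
8. s, v   [&-rule on 6]
9. r, v   [&-rule on 6]
Accessibility: uRu, uRv, vRv
Branch closes: s and ~s both at v.
(One branch shown.) All branches close.

No, unsatisfiable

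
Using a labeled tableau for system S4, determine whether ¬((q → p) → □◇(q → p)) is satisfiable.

1. ¬((q → p) → □◇(q → p)), w0
2. q → p, w0
3. ¬□◇(q → p), w0
4. p, w0
5. ¬◇(q → p), w1
6. ¬(q → p), w1
7. q, w1
8. ¬p, w1
Accessibility: w0Rw0, w0Rw1, w1Rw1

Yes, satisfiable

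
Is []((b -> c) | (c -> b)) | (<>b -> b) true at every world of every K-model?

Tableau for the negation ~([]((b -> c) | (c -> b)) | (<>b -> b)):
1. ~([]((b -> c) | (c -> b)) | (<>b -> b)), w0
2. ~[]((b -> c) | (c -> b)), w0   [~|-rule on 1]
3. ~(<>b -> b), w0   [~|-rule on 1]
4. <>b, w0   [~->-rule on 3]
5. ~b, w0   [~->-rule on 3]
6. ~((b -> c) | (c -> b)), w1   [~[]-rule on 2: fresh world w1, w0Rw1]
7. ~(b -> c), w1   [~|-rule on 6]
8. ~(c -> b), w1   [~|-rule on 6]
9. b, w1   [~->-rule on 7]
10. ~c, w1   [~->-rule on 7]
11. c, w1   [~->-rule on 8]
12. ~b, w1   [~->-rule on 8]
Accessibility: w0Rw1
Branch closes: c and ~c both at w1.
All branches of the negation close; one closing branch shown above.

Valid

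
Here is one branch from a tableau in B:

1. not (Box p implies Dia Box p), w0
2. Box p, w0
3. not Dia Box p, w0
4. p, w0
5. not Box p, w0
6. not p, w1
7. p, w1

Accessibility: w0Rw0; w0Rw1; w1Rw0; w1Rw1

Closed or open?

Yes, closed

Both p and not p appear at w1.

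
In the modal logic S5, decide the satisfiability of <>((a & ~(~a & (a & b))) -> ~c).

1. <>((a & ~(~a & (a & b))) -> ~c), u
2. (a & ~(~a & (a & b))) -> ~c, v
3. ~c, v
Accessibility: uRu, uRv, vRu, vRv

Satisfiable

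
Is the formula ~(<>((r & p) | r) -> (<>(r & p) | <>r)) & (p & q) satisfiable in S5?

Unsatisfiable (every branch closes)

1. ~(<>((r & p) | r) -> (<>(r & p) | <>r)) & (p & q), w0
2. ~(<>((r & p) | r) -> (<>(r & p) | <>r)), w0
3. p & q, w0
4. <>((r & p) | r), w0
5. ~(<>(r & p) | <>r), w0
6. p, w0
7. q, w0
8. ~<>(r & p), w0
9. ~<>r, w0
10. ~(r & p), w0
11. ~r, w0
12. (r & p) | r, w1
13. ~(r & p), w1
14. ~r, w1
15. r & p, w1
16. r, w1
17. p, w1
Accessibility: w0Rw0, w0Rw1, w1Rw0, w1Rw1
Branch closes: r and ~r both at w1.
All branches of the tableau close; one closing branch shown above.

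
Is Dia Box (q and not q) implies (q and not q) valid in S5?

Valid

Tableau for the negation not (Dia Box (q and not q) implies (q and not q)):
1. not (Dia Box (q and not q) implies (q and not q)), u
2. Dia Box (q and not q), u
3. not (q and not q), u
4. q, u
5. Box (q and not q), v
6. q and not q, u
7. not q, u
Accessibility: uRu, uRv, vRu, vRv
Branch closes: q and not q both at u.
All branches of the negation close; one closing branch shown above.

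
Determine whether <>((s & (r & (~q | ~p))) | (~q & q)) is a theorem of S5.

Invalid (countermodel exists)

Tableau for the negation ~<>((s & (r & (~q | ~p))) | (~q & q)):
1. ~<>((s & (r & (~q | ~p))) | (~q & q)), u
2. ~((s & (r & (~q | ~p))) | (~q & q)), u   [~<>-rule on 1 via uRu]
3. ~(s & (r & (~q | ~p))), u   [~|-rule on 2]
4. ~(~q & q), u   [~|-rule on 2]
5. ~(r & (~q | ~p)), u   [~&-rule on 3 (branches; this branch)]
6. ~q, u   [~&-rule on 4 (branches; this branch)]
7. ~r, u   [~&-rule on 5 (branches; this branch)]
Accessibility: uRu
The negation has an open branch (countermodel exists).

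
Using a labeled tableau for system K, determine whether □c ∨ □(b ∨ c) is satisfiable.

1. □c ∨ □(b ∨ c), u
2. □(b ∨ c), u

Yes, satisfiable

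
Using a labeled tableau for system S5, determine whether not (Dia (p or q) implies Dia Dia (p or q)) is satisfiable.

1. not (Dia (p or q) implies Dia Dia (p or q)), 0
2. Dia (p or q), 0
3. not Dia Dia (p or q), 0
4. not Dia (p or q), 0
5. not (p or q), 0
6. not p, 0
7. not q, 0
8. p or q, 1
9. not Dia (p or q), 1
10. not (p or q), 1
11. not p, 1
12. not q, 1
13. q, 1
Accessibility: 0R0, 0R1, 1R0, 1R1
Branch closes: q and not q both at 1.
(One branch shown.) All branches close.

Unsatisfiable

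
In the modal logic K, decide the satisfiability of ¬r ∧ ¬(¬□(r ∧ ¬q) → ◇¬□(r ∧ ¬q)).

1. ¬r ∧ ¬(¬□(r ∧ ¬q) → ◇¬□(r ∧ ¬q)), u
2. ¬r, u
3. ¬(¬□(r ∧ ¬q) → ◇¬□(r ∧ ¬q)), u
4. ¬□(r ∧ ¬q), u
5. ¬◇¬□(r ∧ ¬q), u
6. ¬(r ∧ ¬q), v
7. □(r ∧ ¬q), v
8. q, v
Accessibility: uRv

Satisfiable (open branch found)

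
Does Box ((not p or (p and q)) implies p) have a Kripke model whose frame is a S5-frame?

1. Box ((not p or (p and q)) implies p), u
2. (not p or (p and q)) implies p, u   [Box-rule on 1 via uRu]
3. p, u   [implies-rule on 2 (branches; this branch)]
Accessibility: uRu

Yes, satisfiable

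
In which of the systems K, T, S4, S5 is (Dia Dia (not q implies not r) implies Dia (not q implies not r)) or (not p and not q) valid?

S4, S5

T-tableau for the negation not ((Dia Dia (not q implies not r) implies Dia (not q implies not r)) or (not p and not q)):
1. not ((Dia Dia (not q implies not r) implies Dia (not q implies not r)) or (not p and not q)), u
2. not (Dia Dia (not q implies not r) implies Dia (not q implies not r)), u
3. not (not p and not q), u
4. Dia Dia (not q implies not r), u
5. not Dia (not q implies not r), u
6. not (not q implies not r), u
7. not q, u
8. r, u
9. p, u
10. Dia (not q implies not r), v
11. not (not q implies not r), v
12. not q, v
13. r, v
14. not q implies not r, w
15. not r, w
Accessibility: uRu, uRv, vRv, vRw, wRw
Complete open branch: countermodel on a T-frame, so not valid in T, nor in K (the same frame is also a K-frame).
S4-tableau for the negation not ((Dia Dia (not q implies not r) implies Dia (not q implies not r)) or (not p and not q)):
1. not ((Dia Dia (not q implies not r) implies Dia (not q implies not r)) or (not p and not q)), u
2. not (Dia Dia (not q implies not r) implies Dia (not q implies not r)), u
3. not (not p and not q), u
4. Dia Dia (not q implies not r), u
5. not Dia (not q implies not r), u
6. not (not q implies not r), u
7. not q, u
8. r, u
9. p, u
10. Dia (not q implies not r), v
11. not (not q implies not r), v
12. not q, v
13. r, v
14. not q implies not r, w
15. not (not q implies not r), w
16. not q, w
17. r, w
18. not r, w
Accessibility: uRu, uRv, uRw, vRv, vRw, wRw
Branch closes: r and not r both at w.
Every branch closes (one shown): valid in S4, hence also in S5 (every theorem of S4 is a theorem of S5).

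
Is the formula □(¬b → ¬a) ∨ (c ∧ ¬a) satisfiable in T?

1. □(¬b → ¬a) ∨ (c ∧ ¬a), 0
2. c ∧ ¬a, 0
3. c, 0
4. ¬a, 0
Accessibility: 0R0

Satisfiable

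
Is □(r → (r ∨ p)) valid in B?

Valid in B

Tableau for the negation ¬□(r → (r ∨ p)):
1. ¬□(r → (r ∨ p)), u
2. ¬(r → (r ∨ p)), v   [¬□-rule on 1: fresh world v, uRv]
3. r, v   [¬→-rule on 2]
4. ¬(r ∨ p), v   [¬→-rule on 2]
5. ¬r, v   [¬∨-rule on 4]
6. ¬p, v   [¬∨-rule on 4]
Accessibility: uRu, uRv, vRu, vRv
Branch closes: r and ¬r both at v.
Every branch of the negation's tableau closes; the branch above is one of them.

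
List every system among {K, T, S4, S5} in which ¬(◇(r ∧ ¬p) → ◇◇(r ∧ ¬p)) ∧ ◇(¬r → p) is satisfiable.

K

K-tableau for the formula:
1. ¬(◇(r ∧ ¬p) → ◇◇(r ∧ ¬p)) ∧ ◇(¬r → p), u
2. ¬(◇(r ∧ ¬p) → ◇◇(r ∧ ¬p)), u
3. ◇(¬r → p), u
4. ◇(r ∧ ¬p), u
5. ¬◇◇(r ∧ ¬p), u
6. ¬r → p, v
7. ¬◇(r ∧ ¬p), v
8. p, v
9. r ∧ ¬p, w
10. r, w
11. ¬p, w
12. ¬◇(r ∧ ¬p), w
Accessibility: uRv, uRw
Complete open branch: satisfiable in K.
T-tableau for the formula:
1. ¬(◇(r ∧ ¬p) → ◇◇(r ∧ ¬p)) ∧ ◇(¬r → p), u
2. ¬(◇(r ∧ ¬p) → ◇◇(r ∧ ¬p)), u
3. ◇(¬r → p), u
4. ◇(r ∧ ¬p), u
5. ¬◇◇(r ∧ ¬p), u
6. ¬◇(r ∧ ¬p), u
7. ¬(r ∧ ¬p), u
8. p, u
9. ¬r → p, v
10. ¬◇(r ∧ ¬p), v
11. ¬(r ∧ ¬p), v
12. p, v
13. r ∧ ¬p, w
14. r, w
15. ¬p, w
16. ¬◇(r ∧ ¬p), w
17. ¬(r ∧ ¬p), w
18. p, w
Accessibility: uRu, uRv, uRw, vRv, wRw
Branch closes: p and ¬p both at w.
Every branch closes (one shown): unsatisfiable in T, hence also in S4, S5 (every S4/S5-frame is a T-frame).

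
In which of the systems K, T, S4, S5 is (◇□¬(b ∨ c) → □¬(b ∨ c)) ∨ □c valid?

S5-tableau for the negation ¬((◇□¬(b ∨ c) → □¬(b ∨ c)) ∨ □c):
1. ¬((◇□¬(b ∨ c) → □¬(b ∨ c)) ∨ □c), u
2. ¬(◇□¬(b ∨ c) → □¬(b ∨ c)), u
3. ¬□c, u
4. ◇□¬(b ∨ c), u
5. ¬□¬(b ∨ c), u
6. ¬c, v
7. □¬(b ∨ c), w
8. ¬(b ∨ c), u
9. ¬b, u
10. ¬c, u
11. ¬(b ∨ c), v
12. ¬b, v
13. ¬(b ∨ c), w
14. ¬b, w
15. ¬c, w
16. b ∨ c, x
17. ¬(b ∨ c), x
18. ¬b, x
19. ¬c, x
20. c, x
Accessibility: uRu, uRv, uRw, uRx, vRu, vRv, vRw, vRx, wRu, wRv, wRw, wRx, xRu, xRv, xRw, xRx
Branch closes: c and ¬c both at x.
Every branch closes (one shown): valid in S5.
S4-tableau for the negation ¬((◇□¬(b ∨ c) → □¬(b ∨ c)) ∨ □c):
1. ¬((◇□¬(b ∨ c) → □¬(b ∨ c)) ∨ □c), u
2. ¬(◇□¬(b ∨ c) → □¬(b ∨ c)), u
3. ¬□c, u
4. ◇□¬(b ∨ c), u
5. ¬□¬(b ∨ c), u
6. ¬c, v
7. □¬(b ∨ c), w
8. ¬(b ∨ c), w
9. ¬b, w
10. ¬c, w
11. b ∨ c, x
12. c, x
Accessibility: uRu, uRv, uRw, uRx, vRv, wRw, xRx
Complete open branch: countermodel on an S4-frame, so not valid in S4, nor in K, T (the same frame is also a K-frame and a T-frame).

S5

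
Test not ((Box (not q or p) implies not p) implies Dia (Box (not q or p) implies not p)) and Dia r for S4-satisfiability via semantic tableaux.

Unsatisfiable

1. not ((Box (not q or p) implies not p) implies Dia (Box (not q or p) implies not p)) and Dia r, 0
2. not ((Box (not q or p) implies not p) implies Dia (Box (not q or p) implies not p)), 0
3. Dia r, 0
4. Box (not q or p) implies not p, 0
5. not Dia (Box (not q or p) implies not p), 0
6. not (Box (not q or p) implies not p), 0
7. Box (not q or p), 0
8. p, 0
9. not q or p, 0
10. not Box (not q or p), 0
11. r, 1
12. not (Box (not q or p) implies not p), 1
13. Box (not q or p), 1
14. p, 1
15. not q or p, 1
16. not (not q or p), 2
17. q, 2
18. not p, 2
19. not (Box (not q or p) implies not p), 2
20. Box (not q or p), 2
21. p, 2
Accessibility: 0R0, 0R1, 0R2, 1R1, 2R2
Branch closes: p and not p both at 2.
All branches of the tableau close; one closing branch shown above.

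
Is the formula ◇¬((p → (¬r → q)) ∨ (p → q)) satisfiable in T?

Satisfiable

1. ◇¬((p → (¬r → q)) ∨ (p → q)), u
2. ¬((p → (¬r → q)) ∨ (p → q)), v
3. ¬(p → (¬r → q)), v
4. ¬(p → q), v
5. p, v
6. ¬(¬r → q), v
7. ¬q, v
8. ¬r, v
Accessibility: uRu, uRv, vRv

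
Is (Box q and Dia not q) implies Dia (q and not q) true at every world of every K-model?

Valid in K

Tableau for the negation not ((Box q and Dia not q) implies Dia (q and not q)):
1. not ((Box q and Dia not q) implies Dia (q and not q)), 0
2. Box q and Dia not q, 0
3. not Dia (q and not q), 0
4. Box q, 0
5. Dia not q, 0
6. not q, 1
7. not (q and not q), 1
8. q, 1
Accessibility: 0R1
Branch closes: q and not q both at 1.
All branches of the negation close; one closing branch shown above.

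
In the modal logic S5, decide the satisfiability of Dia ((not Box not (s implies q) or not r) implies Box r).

1. Dia ((not Box not (s implies q) or not r) implies Box r), w0
2. (not Box not (s implies q) or not r) implies Box r, w1   [Dia-rule on 1: fresh world w1, w0Rw1]
3. Box r, w1   [implies-rule on 2 (branches; this branch)]
4. r, w0   [Box-rule on 3 via w1Rw0]
5. r, w1   [Box-rule on 3 via w1Rw1]
Accessibility: w0Rw0, w0Rw1, w1Rw0, w1Rw1

Satisfiable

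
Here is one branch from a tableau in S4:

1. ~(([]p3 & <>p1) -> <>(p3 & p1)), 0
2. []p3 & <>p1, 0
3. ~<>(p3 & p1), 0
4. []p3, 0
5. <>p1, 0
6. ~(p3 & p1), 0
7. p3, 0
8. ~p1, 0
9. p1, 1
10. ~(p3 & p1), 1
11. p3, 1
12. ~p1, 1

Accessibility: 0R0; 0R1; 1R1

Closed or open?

Closed

Both p1 and ~p1 appear at 1.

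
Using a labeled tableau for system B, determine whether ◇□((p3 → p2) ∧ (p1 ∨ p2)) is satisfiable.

Yes, satisfiable

1. ◇□((p3 → p2) ∧ (p1 ∨ p2)), u
2. □((p3 → p2) ∧ (p1 ∨ p2)), v
3. (p3 → p2) ∧ (p1 ∨ p2), u
4. p3 → p2, u
5. p1 ∨ p2, u
6. (p3 → p2) ∧ (p1 ∨ p2), v
7. p3 → p2, v
8. p1 ∨ p2, v
9. p2, u
10. p2, v
Accessibility: uRu, uRv, vRu, vRv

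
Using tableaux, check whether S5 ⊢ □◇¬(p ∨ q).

Not valid

Tableau for the negation ¬□◇¬(p ∨ q):
1. ¬□◇¬(p ∨ q), 0
2. ¬◇¬(p ∨ q), 1
3. p ∨ q, 0
4. p ∨ q, 1
5. q, 0
6. q, 1
Accessibility: 0R0, 0R1, 1R0, 1R1
The negation has an open branch (countermodel exists).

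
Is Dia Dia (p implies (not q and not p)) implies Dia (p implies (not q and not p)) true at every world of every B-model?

Tableau for the negation not (Dia Dia (p implies (not q and not p)) implies Dia (p implies (not q and not p))):
1. not (Dia Dia (p implies (not q and not p)) implies Dia (p implies (not q and not p))), 0
2. Dia Dia (p implies (not q and not p)), 0
3. not Dia (p implies (not q and not p)), 0
4. not (p implies (not q and not p)), 0
5. p, 0
6. not (not q and not p), 0
7. Dia (p implies (not q and not p)), 1
8. not (p implies (not q and not p)), 1
9. p, 1
10. not (not q and not p), 1
11. p implies (not q and not p), 2
12. not q and not p, 2
13. not q, 2
14. not p, 2
Accessibility: 0R0, 0R1, 1R0, 1R1, 1R2, 2R1, 2R2
The negation has an open branch (countermodel exists).

Not valid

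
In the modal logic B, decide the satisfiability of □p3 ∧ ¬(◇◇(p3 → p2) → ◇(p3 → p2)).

Satisfiable (open branch found)

1. □p3 ∧ ¬(◇◇(p3 → p2) → ◇(p3 → p2)), 0
2. □p3, 0   [∧-rule on 1]
3. ¬(◇◇(p3 → p2) → ◇(p3 → p2)), 0   [∧-rule on 1]
4. ◇◇(p3 → p2), 0   [¬→-rule on 3]
5. ¬◇(p3 → p2), 0   [¬→-rule on 3]
6. p3, 0   [□-rule on 2 via 0R0]
7. ¬(p3 → p2), 0   [¬◇-rule on 5 via 0R0]
8. ¬p2, 0   [¬→-rule on 7]
9. ◇(p3 → p2), 1   [◇-rule on 4: fresh world 1, 0R1]
10. p3, 1   [□-rule on 2 via 0R1]
11. ¬(p3 → p2), 1   [¬◇-rule on 5 via 0R1]
12. ¬p2, 1   [¬→-rule on 11]
13. p3 → p2, 2   [◇-rule on 9: fresh world 2, 1R2]
14. p2, 2   [→-rule on 13 (branches; this branch)]
Accessibility: 0R0, 0R1, 1R0, 1R1, 1R2, 2R1, 2R2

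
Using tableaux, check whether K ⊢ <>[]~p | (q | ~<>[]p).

No, not valid

Tableau for the negation ~(<>[]~p | (q | ~<>[]p)):
1. ~(<>[]~p | (q | ~<>[]p)), u
2. ~<>[]~p, u   [~|-rule on 1]
3. ~(q | ~<>[]p), u   [~|-rule on 1]
4. ~q, u   [~|-rule on 3]
5. <>[]p, u   [~|-rule on 3]
6. []p, v   [<>-rule on 5: fresh world v, uRv]
7. ~[]~p, v   [~<>-rule on 2 via uRv]
8. p, w   [~[]-rule on 7: fresh world w, vRw]
Accessibility: uRv, vRw
The negation has an open branch (countermodel exists).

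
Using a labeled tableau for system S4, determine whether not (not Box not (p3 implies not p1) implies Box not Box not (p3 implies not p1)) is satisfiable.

1. not (not Box not (p3 implies not p1) implies Box not Box not (p3 implies not p1)), w0
2. not Box not (p3 implies not p1), w0
3. not Box not Box not (p3 implies not p1), w0
4. p3 implies not p1, w1
5. not p1, w1
6. Box not (p3 implies not p1), w2
7. not (p3 implies not p1), w2
8. p3, w2
9. p1, w2
Accessibility: w0Rw0, w0Rw1, w0Rw2, w1Rw1, w2Rw2

Satisfiable (open branch found)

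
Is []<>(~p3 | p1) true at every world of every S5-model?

Invalid (countermodel exists)

Tableau for the negation ~[]<>(~p3 | p1):
1. ~[]<>(~p3 | p1), 0
2. ~<>(~p3 | p1), 1
3. ~(~p3 | p1), 0
4. p3, 0
5. ~p1, 0
6. ~(~p3 | p1), 1
7. p3, 1
8. ~p1, 1
Accessibility: 0R0, 0R1, 1R0, 1R1
The negation has an open branch (countermodel exists).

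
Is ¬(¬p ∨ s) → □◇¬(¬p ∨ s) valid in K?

Tableau for the negation ¬(¬(¬p ∨ s) → □◇¬(¬p ∨ s)):
1. ¬(¬(¬p ∨ s) → □◇¬(¬p ∨ s)), u
2. ¬(¬p ∨ s), u   [¬→-rule on 1]
3. ¬□◇¬(¬p ∨ s), u   [¬→-rule on 1]
4. p, u   [¬∨-rule on 2]
5. ¬s, u   [¬∨-rule on 2]
6. ¬◇¬(¬p ∨ s), v   [¬□-rule on 3: fresh world v, uRv]
Accessibility: uRv
The negation has an open branch (countermodel exists).

Not valid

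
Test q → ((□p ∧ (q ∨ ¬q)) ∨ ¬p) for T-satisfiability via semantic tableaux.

1. q → ((□p ∧ (q ∨ ¬q)) ∨ ¬p), w0
2. (□p ∧ (q ∨ ¬q)) ∨ ¬p, w0
3. ¬p, w0
Accessibility: w0Rw0

Yes, satisfiable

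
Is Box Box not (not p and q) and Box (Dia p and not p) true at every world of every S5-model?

Tableau for the negation not (Box Box not (not p and q) and Box (Dia p and not p)):
1. not (Box Box not (not p and q) and Box (Dia p and not p)), 0
2. not Box (Dia p and not p), 0
3. not (Dia p and not p), 1
4. p, 1
Accessibility: 0R0, 0R1, 1R0, 1R1
The negation has an open branch (countermodel exists).

Invalid (countermodel exists)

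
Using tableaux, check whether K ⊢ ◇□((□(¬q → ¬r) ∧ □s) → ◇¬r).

Tableau for the negation ¬◇□((□(¬q → ¬r) ∧ □s) → ◇¬r):
1. ¬◇□((□(¬q → ¬r) ∧ □s) → ◇¬r), 0
The negation has an open branch (countermodel exists).

Invalid (countermodel exists)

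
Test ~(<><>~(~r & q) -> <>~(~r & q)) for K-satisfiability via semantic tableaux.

1. ~(<><>~(~r & q) -> <>~(~r & q)), 0
2. <><>~(~r & q), 0   [~->-rule on 1]
3. ~<>~(~r & q), 0   [~->-rule on 1]
4. <>~(~r & q), 1   [<>-rule on 2: fresh world 1, 0R1]
5. ~r & q, 1   [~<>-rule on 3 via 0R1]
6. ~r, 1   [&-rule on 5]
7. q, 1   [&-rule on 5]
8. ~(~r & q), 2   [<>-rule on 4: fresh world 2, 1R2]
9. ~q, 2   [~&-rule on 8 (branches; this branch)]
Accessibility: 0R1, 1R2

Satisfiable (open branch found)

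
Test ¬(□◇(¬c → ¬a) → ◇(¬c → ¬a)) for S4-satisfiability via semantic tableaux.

1. ¬(□◇(¬c → ¬a) → ◇(¬c → ¬a)), u
2. □◇(¬c → ¬a), u
3. ¬◇(¬c → ¬a), u
4. ◇(¬c → ¬a), u
5. ¬(¬c → ¬a), u
6. ¬c, u
7. a, u
8. ¬c → ¬a, v
9. ◇(¬c → ¬a), v
10. ¬(¬c → ¬a), v
11. ¬c, v
12. a, v
13. ¬a, v
Accessibility: uRu, uRv, vRv
Branch closes: a and ¬a both at v.
All branches of the tableau close; one closing branch shown above.

Unsatisfiable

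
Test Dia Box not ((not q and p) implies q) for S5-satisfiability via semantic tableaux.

Satisfiable

1. Dia Box not ((not q and p) implies q), 0
2. Box not ((not q and p) implies q), 1
3. not ((not q and p) implies q), 0
4. not q and p, 0
5. not q, 0
6. p, 0
7. not ((not q and p) implies q), 1
8. not q and p, 1
9. not q, 1
10. p, 1
Accessibility: 0R0, 0R1, 1R0, 1R1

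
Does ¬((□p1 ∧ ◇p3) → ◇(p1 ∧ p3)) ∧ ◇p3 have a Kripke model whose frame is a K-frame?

1. ¬((□p1 ∧ ◇p3) → ◇(p1 ∧ p3)) ∧ ◇p3, w0
2. ¬((□p1 ∧ ◇p3) → ◇(p1 ∧ p3)), w0
3. ◇p3, w0
4. □p1 ∧ ◇p3, w0
5. ¬◇(p1 ∧ p3), w0
6. □p1, w0
7. p3, w1
8. ¬(p1 ∧ p3), w1
9. p1, w1
10. ¬p3, w1
Accessibility: w0Rw1
Branch closes: p3 and ¬p3 both at w1.
All branches of the tableau close; one closing branch shown above.

No, unsatisfiable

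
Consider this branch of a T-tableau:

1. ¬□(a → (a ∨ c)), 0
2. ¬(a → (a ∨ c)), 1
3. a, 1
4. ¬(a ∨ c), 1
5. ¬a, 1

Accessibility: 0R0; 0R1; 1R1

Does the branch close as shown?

Yes, closed

Both a and ¬a appear at 1.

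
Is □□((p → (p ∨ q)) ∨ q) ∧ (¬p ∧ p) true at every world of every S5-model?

Tableau for the negation ¬(□□((p → (p ∨ q)) ∨ q) ∧ (¬p ∧ p)):
1. ¬(□□((p → (p ∨ q)) ∨ q) ∧ (¬p ∧ p)), 0
2. ¬(¬p ∧ p), 0
3. ¬p, 0
Accessibility: 0R0
The negation has an open branch (countermodel exists).

No, not valid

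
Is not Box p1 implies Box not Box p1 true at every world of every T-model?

Tableau for the negation not (not Box p1 implies Box not Box p1):
1. not (not Box p1 implies Box not Box p1), 0
2. not Box p1, 0
3. not Box not Box p1, 0
4. not p1, 1
5. Box p1, 2
6. p1, 2
Accessibility: 0R0, 0R1, 0R2, 1R1, 2R2
The negation has an open branch (countermodel exists).

Not valid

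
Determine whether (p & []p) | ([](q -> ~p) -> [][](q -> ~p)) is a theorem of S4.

Tableau for the negation ~((p & []p) | ([](q -> ~p) -> [][](q -> ~p))):
1. ~((p & []p) | ([](q -> ~p) -> [][](q -> ~p))), u
2. ~(p & []p), u
3. ~([](q -> ~p) -> [][](q -> ~p)), u
4. [](q -> ~p), u
5. ~[][](q -> ~p), u
6. q -> ~p, u
7. ~[]p, u
8. ~p, u
9. ~[](q -> ~p), v
10. q -> ~p, v
11. ~p, v
12. ~p, w
13. q -> ~p, w
14. ~(q -> ~p), x
15. q, x
16. p, x
17. q -> ~p, x
18. ~p, x
Accessibility: uRu, uRv, uRw, uRx, vRv, vRx, wRw, xRx
Branch closes: p and ~p both at x.
All branches of the negation close; one closing branch shown above.

Valid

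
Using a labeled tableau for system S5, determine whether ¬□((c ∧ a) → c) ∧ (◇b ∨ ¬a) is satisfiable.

Unsatisfiable

1. ¬□((c ∧ a) → c) ∧ (◇b ∨ ¬a), u
2. ¬□((c ∧ a) → c), u
3. ◇b ∨ ¬a, u
4. ¬a, u
5. ¬((c ∧ a) → c), v
6. c ∧ a, v
7. ¬c, v
8. c, v
9. a, v
Accessibility: uRu, uRv, vRu, vRv
Branch closes: c and ¬c both at v.
(One branch shown.) All branches close.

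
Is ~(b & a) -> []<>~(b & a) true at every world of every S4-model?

Tableau for the negation ~(~(b & a) -> []<>~(b & a)):
1. ~(~(b & a) -> []<>~(b & a)), u
2. ~(b & a), u
3. ~[]<>~(b & a), u
4. ~a, u
5. ~<>~(b & a), v
6. b & a, v
7. b, v
8. a, v
Accessibility: uRu, uRv, vRv
The negation has an open branch (countermodel exists).

Invalid (countermodel exists)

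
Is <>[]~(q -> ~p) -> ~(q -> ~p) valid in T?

Invalid (countermodel exists)

Tableau for the negation ~(<>[]~(q -> ~p) -> ~(q -> ~p)):
1. ~(<>[]~(q -> ~p) -> ~(q -> ~p)), 0
2. <>[]~(q -> ~p), 0
3. q -> ~p, 0
4. ~p, 0
5. []~(q -> ~p), 1
6. ~(q -> ~p), 1
7. q, 1
8. p, 1
Accessibility: 0R0, 0R1, 1R1
The negation has an open branch (countermodel exists).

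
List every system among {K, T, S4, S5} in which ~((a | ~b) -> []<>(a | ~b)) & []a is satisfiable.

T-tableau for the formula:
1. ~((a | ~b) -> []<>(a | ~b)) & []a, u
2. ~((a | ~b) -> []<>(a | ~b)), u
3. []a, u
4. a | ~b, u
5. ~[]<>(a | ~b), u
6. a, u
7. ~b, u
8. ~<>(a | ~b), v
9. a, v
10. ~(a | ~b), v
11. ~a, v
12. b, v
Accessibility: uRu, uRv, vRv
Branch closes: a and ~a both at v.
Every branch closes (one shown): unsatisfiable in T, hence also in S4, S5 (every S4/S5-frame is a T-frame).
K-tableau for the formula:
1. ~((a | ~b) -> []<>(a | ~b)) & []a, u
2. ~((a | ~b) -> []<>(a | ~b)), u
3. []a, u
4. a | ~b, u
5. ~[]<>(a | ~b), u
6. ~b, u
7. ~<>(a | ~b), v
8. a, v
Accessibility: uRv
Complete open branch: satisfiable in K.

K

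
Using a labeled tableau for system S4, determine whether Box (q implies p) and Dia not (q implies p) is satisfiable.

1. Box (q implies p) and Dia not (q implies p), w0
2. Box (q implies p), w0
3. Dia not (q implies p), w0
4. q implies p, w0
5. p, w0
6. not (q implies p), w1
7. q, w1
8. not p, w1
9. q implies p, w1
10. p, w1
Accessibility: w0Rw0, w0Rw1, w1Rw1
Branch closes: p and not p both at w1.
Every branch closes; the branch above is one of them.

No, unsatisfiable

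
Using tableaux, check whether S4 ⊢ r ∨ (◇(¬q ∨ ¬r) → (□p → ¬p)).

Tableau for the negation ¬(r ∨ (◇(¬q ∨ ¬r) → (□p → ¬p))):
1. ¬(r ∨ (◇(¬q ∨ ¬r) → (□p → ¬p))), u
2. ¬r, u
3. ¬(◇(¬q ∨ ¬r) → (□p → ¬p)), u
4. ◇(¬q ∨ ¬r), u
5. ¬(□p → ¬p), u
6. □p, u
7. p, u
8. ¬q ∨ ¬r, v
9. p, v
10. ¬r, v
Accessibility: uRu, uRv, vRv
The negation has an open branch (countermodel exists).

Invalid (countermodel exists)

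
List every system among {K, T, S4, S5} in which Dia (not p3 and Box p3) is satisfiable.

K

K-tableau for the formula:
1. Dia (not p3 and Box p3), u
2. not p3 and Box p3, v
3. not p3, v
4. Box p3, v
Accessibility: uRv
Complete open branch: satisfiable in K.
T-tableau for the formula:
1. Dia (not p3 and Box p3), u
2. not p3 and Box p3, v
3. not p3, v
4. Box p3, v
5. p3, v
Accessibility: uRu, uRv, vRv
Branch closes: p3 and not p3 both at v.
Every branch closes (one shown): unsatisfiable in T, hence also in S4, S5 (every S4/S5-frame is a T-frame).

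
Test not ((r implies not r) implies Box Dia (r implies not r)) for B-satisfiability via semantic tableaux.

1. not ((r implies not r) implies Box Dia (r implies not r)), u
2. r implies not r, u   [neg-implies-rule on 1]
3. not Box Dia (r implies not r), u   [neg-implies-rule on 1]
4. not r, u   [implies-rule on 2 (branches; this branch)]
5. not Dia (r implies not r), v   [neg-Box-rule on 3: fresh world v, uRv]
6. not (r implies not r), u   [neg-Dia-rule on 5 via vRu]
7. r, u   [neg-implies-rule on 6]
Accessibility: uRu, uRv, vRu, vRv
Branch closes: r and not r both at u.
(One branch shown.) All branches close.

Unsatisfiable (every branch closes)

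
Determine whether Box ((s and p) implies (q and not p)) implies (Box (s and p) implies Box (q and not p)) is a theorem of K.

Valid

Tableau for the negation not (Box ((s and p) implies (q and not p)) implies (Box (s and p) implies Box (q and not p))):
1. not (Box ((s and p) implies (q and not p)) implies (Box (s and p) implies Box (q and not p))), w0
2. Box ((s and p) implies (q and not p)), w0   [neg-implies-rule on 1]
3. not (Box (s and p) implies Box (q and not p)), w0   [neg-implies-rule on 1]
4. Box (s and p), w0   [neg-implies-rule on 3]
5. not Box (q and not p), w0   [neg-implies-rule on 3]
6. not (q and not p), w1   [neg-Box-rule on 5: fresh world w1, w0Rw1]
7. (s and p) implies (q and not p), w1   [Box-rule on 2 via w0Rw1]
8. s and p, w1   [Box-rule on 4 via w0Rw1]
9. s, w1   [and-rule on 8]
10. p, w1   [and-rule on 8]
11. q and not p, w1   [implies-rule on 7 (branches; this branch)]
12. q, w1   [and-rule on 11]
13. not p, w1   [and-rule on 11]
Accessibility: w0Rw1
Branch closes: p and not p both at w1.
All branches of the negation close; one closing branch shown above.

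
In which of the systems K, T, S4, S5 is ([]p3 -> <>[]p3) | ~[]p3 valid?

T, S4, S5

K-tableau for the negation ~(([]p3 -> <>[]p3) | ~[]p3):
1. ~(([]p3 -> <>[]p3) | ~[]p3), w0
2. ~([]p3 -> <>[]p3), w0   [~|-rule on 1]
3. []p3, w0   [~|-rule on 1]
4. ~<>[]p3, w0   [~->-rule on 2]
Complete open branch: countermodel on a K-frame, so not valid in K.
T-tableau for the negation ~(([]p3 -> <>[]p3) | ~[]p3):
1. ~(([]p3 -> <>[]p3) | ~[]p3), w0
2. ~([]p3 -> <>[]p3), w0   [~|-rule on 1]
3. []p3, w0   [~|-rule on 1]
4. ~<>[]p3, w0   [~->-rule on 2]
5. p3, w0   [[]-rule on 3 via w0Rw0]
6. ~[]p3, w0   [~<>-rule on 4 via w0Rw0]
7. ~p3, w1   [~[]-rule on 6: fresh world w1, w0Rw1]
8. p3, w1   [[]-rule on 3 via w0Rw1]
Accessibility: w0Rw0, w0Rw1, w1Rw1
Branch closes: p3 and ~p3 both at w1.
Every branch closes (one shown): valid in T, hence also in S4, S5 (every theorem of T is a theorem of S4 and S5).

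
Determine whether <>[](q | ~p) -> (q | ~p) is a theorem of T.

Invalid (countermodel exists)

Tableau for the negation ~(<>[](q | ~p) -> (q | ~p)):
1. ~(<>[](q | ~p) -> (q | ~p)), w0
2. <>[](q | ~p), w0
3. ~(q | ~p), w0
4. ~q, w0
5. p, w0
6. [](q | ~p), w1
7. q | ~p, w1
8. ~p, w1
Accessibility: w0Rw0, w0Rw1, w1Rw1
The negation has an open branch (countermodel exists).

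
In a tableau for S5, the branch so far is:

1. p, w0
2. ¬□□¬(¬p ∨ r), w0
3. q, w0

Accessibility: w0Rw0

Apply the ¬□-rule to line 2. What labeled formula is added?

a fresh world w1 with w0Rw1, and ¬□¬(¬p ∨ r) at w1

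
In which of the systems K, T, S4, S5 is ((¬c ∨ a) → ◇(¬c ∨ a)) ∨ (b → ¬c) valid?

K-tableau for the negation ¬(((¬c ∨ a) → ◇(¬c ∨ a)) ∨ (b → ¬c)):
1. ¬(((¬c ∨ a) → ◇(¬c ∨ a)) ∨ (b → ¬c)), w0
2. ¬((¬c ∨ a) → ◇(¬c ∨ a)), w0   [¬∨-rule on 1]
3. ¬(b → ¬c), w0   [¬∨-rule on 1]
4. ¬c ∨ a, w0   [¬→-rule on 2]
5. ¬◇(¬c ∨ a), w0   [¬→-rule on 2]
6. b, w0   [¬→-rule on 3]
7. c, w0   [¬→-rule on 3]
8. a, w0   [∨-rule on 4 (branches; this branch)]
Complete open branch: countermodel on a K-frame, so not valid in K.
T-tableau for the negation ¬(((¬c ∨ a) → ◇(¬c ∨ a)) ∨ (b → ¬c)):
1. ¬(((¬c ∨ a) → ◇(¬c ∨ a)) ∨ (b → ¬c)), w0
2. ¬((¬c ∨ a) → ◇(¬c ∨ a)), w0   [¬∨-rule on 1]
3. ¬(b → ¬c), w0   [¬∨-rule on 1]
4. ¬c ∨ a, w0   [¬→-rule on 2]
5. ¬◇(¬c ∨ a), w0   [¬→-rule on 2]
6. b, w0   [¬→-rule on 3]
7. c, w0   [¬→-rule on 3]
8. ¬(¬c ∨ a), w0   [¬◇-rule on 5 via w0Rw0]
9. ¬a, w0   [¬∨-rule on 8]
10. a, w0   [∨-rule on 4 (branches; this branch)]
Accessibility: w0Rw0
Branch closes: a and ¬a both at w0.
Every branch closes (one shown): valid in T, hence also in S4, S5 (every theorem of T is a theorem of S4 and S5).

T, S4, S5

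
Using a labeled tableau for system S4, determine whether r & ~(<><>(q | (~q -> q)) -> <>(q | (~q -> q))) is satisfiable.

1. r & ~(<><>(q | (~q -> q)) -> <>(q | (~q -> q))), u
2. r, u   [&-rule on 1]
3. ~(<><>(q | (~q -> q)) -> <>(q | (~q -> q))), u   [&-rule on 1]
4. <><>(q | (~q -> q)), u   [~->-rule on 3]
5. ~<>(q | (~q -> q)), u   [~->-rule on 3]
6. ~(q | (~q -> q)), u   [~<>-rule on 5 via uRu]
7. ~q, u   [~|-rule on 6]
8. ~(~q -> q), u   [~|-rule on 6]
9. <>(q | (~q -> q)), v   [<>-rule on 4: fresh world v, uRv]
10. ~(q | (~q -> q)), v   [~<>-rule on 5 via uRv]
11. ~q, v   [~|-rule on 10]
12. ~(~q -> q), v   [~|-rule on 10]
13. q | (~q -> q), w   [<>-rule on 9: fresh world w, vRw]
14. ~(q | (~q -> q)), w   [~<>-rule on 5 via uRw]
15. ~q, w   [~|-rule on 14]
16. ~(~q -> q), w   [~|-rule on 14]
17. ~q -> q, w   [|-rule on 13 (branches; this branch)]
18. q, w   [->-rule on 17 (branches; this branch)]
Accessibility: uRu, uRv, uRw, vRv, vRw, wRw
Branch closes: q and ~q both at w.
All branches of the tableau close; one closing branch shown above.

Unsatisfiable (every branch closes)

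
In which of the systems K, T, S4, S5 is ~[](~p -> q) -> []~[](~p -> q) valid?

S5-tableau for the negation ~(~[](~p -> q) -> []~[](~p -> q)):
1. ~(~[](~p -> q) -> []~[](~p -> q)), 0
2. ~[](~p -> q), 0
3. ~[]~[](~p -> q), 0
4. ~(~p -> q), 1
5. ~p, 1
6. ~q, 1
7. [](~p -> q), 2
8. ~p -> q, 0
9. ~p -> q, 1
10. ~p -> q, 2
11. q, 0
12. q, 1
Accessibility: 0R0, 0R1, 0R2, 1R0, 1R1, 1R2, 2R0, 2R1, 2R2
Branch closes: q and ~q both at 1.
Every branch closes (one shown): valid in S5.
S4-tableau for the negation ~(~[](~p -> q) -> []~[](~p -> q)):
1. ~(~[](~p -> q) -> []~[](~p -> q)), 0
2. ~[](~p -> q), 0
3. ~[]~[](~p -> q), 0
4. ~(~p -> q), 1
5. ~p, 1
6. ~q, 1
7. [](~p -> q), 2
8. ~p -> q, 2
9. q, 2
Accessibility: 0R0, 0R1, 0R2, 1R1, 2R2
Complete open branch: countermodel on an S4-frame, so not valid in S4, nor in K, T (the same frame is also a K-frame and a T-frame).

S5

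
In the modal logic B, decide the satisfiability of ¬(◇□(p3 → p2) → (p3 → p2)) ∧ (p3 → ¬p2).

No, unsatisfiable

1. ¬(◇□(p3 → p2) → (p3 → p2)) ∧ (p3 → ¬p2), w0
2. ¬(◇□(p3 → p2) → (p3 → p2)), w0
3. p3 → ¬p2, w0
4. ◇□(p3 → p2), w0
5. ¬(p3 → p2), w0
6. p3, w0
7. ¬p2, w0
8. □(p3 → p2), w1
9. p3 → p2, w0
10. p3 → p2, w1
11. p2, w0
Accessibility: w0Rw0, w0Rw1, w1Rw0, w1Rw1
Branch closes: p2 and ¬p2 both at w0.
(One branch shown.) All branches close.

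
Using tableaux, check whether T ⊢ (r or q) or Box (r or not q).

Invalid (countermodel exists)

Tableau for the negation not ((r or q) or Box (r or not q)):
1. not ((r or q) or Box (r or not q)), w0
2. not (r or q), w0
3. not Box (r or not q), w0
4. not r, w0
5. not q, w0
6. not (r or not q), w1
7. not r, w1
8. q, w1
Accessibility: w0Rw0, w0Rw1, w1Rw1
The negation has an open branch (countermodel exists).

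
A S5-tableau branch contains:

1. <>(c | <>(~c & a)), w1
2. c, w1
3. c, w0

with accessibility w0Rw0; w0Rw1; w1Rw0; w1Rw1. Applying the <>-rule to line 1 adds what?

a fresh world w2 with w1Rw2, and c | <>(~c & a) at w2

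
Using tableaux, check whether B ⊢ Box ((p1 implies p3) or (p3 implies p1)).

Valid in B

Tableau for the negation not Box ((p1 implies p3) or (p3 implies p1)):
1. not Box ((p1 implies p3) or (p3 implies p1)), u
2. not ((p1 implies p3) or (p3 implies p1)), v
3. not (p1 implies p3), v
4. not (p3 implies p1), v
5. p1, v
6. not p3, v
7. p3, v
8. not p1, v
Accessibility: uRu, uRv, vRu, vRv
Branch closes: p3 and not p3 both at v.
All branches of the negation close; one closing branch shown above.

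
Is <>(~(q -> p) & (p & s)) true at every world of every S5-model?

Tableau for the negation ~<>(~(q -> p) & (p & s)):
1. ~<>(~(q -> p) & (p & s)), w0
2. ~(~(q -> p) & (p & s)), w0   [~<>-rule on 1 via w0Rw0]
3. ~(p & s), w0   [~&-rule on 2 (branches; this branch)]
4. ~s, w0   [~&-rule on 3 (branches; this branch)]
Accessibility: w0Rw0
The negation has an open branch (countermodel exists).

Not valid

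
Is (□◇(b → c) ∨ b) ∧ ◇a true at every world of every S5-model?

Not valid

Tableau for the negation ¬((□◇(b → c) ∨ b) ∧ ◇a):
1. ¬((□◇(b → c) ∨ b) ∧ ◇a), w0
2. ¬◇a, w0   [¬∧-rule on 1 (branches; this branch)]
3. ¬a, w0   [¬◇-rule on 2 via w0Rw0]
Accessibility: w0Rw0
The negation has an open branch (countermodel exists).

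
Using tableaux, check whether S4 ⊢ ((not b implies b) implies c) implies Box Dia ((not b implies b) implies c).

No, not valid

Tableau for the negation not (((not b implies b) implies c) implies Box Dia ((not b implies b) implies c)):
1. not (((not b implies b) implies c) implies Box Dia ((not b implies b) implies c)), 0
2. (not b implies b) implies c, 0
3. not Box Dia ((not b implies b) implies c), 0
4. c, 0
5. not Dia ((not b implies b) implies c), 1
6. not ((not b implies b) implies c), 1
7. not b implies b, 1
8. not c, 1
9. b, 1
Accessibility: 0R0, 0R1, 1R1
The negation has an open branch (countermodel exists).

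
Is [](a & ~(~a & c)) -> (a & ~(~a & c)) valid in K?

Tableau for the negation ~([](a & ~(~a & c)) -> (a & ~(~a & c))):
1. ~([](a & ~(~a & c)) -> (a & ~(~a & c))), u
2. [](a & ~(~a & c)), u
3. ~(a & ~(~a & c)), u
4. ~a & c, u
5. ~a, u
6. c, u
The negation has an open branch (countermodel exists).

Not valid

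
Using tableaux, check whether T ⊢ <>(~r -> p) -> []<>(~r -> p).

Tableau for the negation ~(<>(~r -> p) -> []<>(~r -> p)):
1. ~(<>(~r -> p) -> []<>(~r -> p)), w0
2. <>(~r -> p), w0
3. ~[]<>(~r -> p), w0
4. ~r -> p, w1
5. p, w1
6. ~<>(~r -> p), w2
7. ~(~r -> p), w2
8. ~r, w2
9. ~p, w2
Accessibility: w0Rw0, w0Rw1, w0Rw2, w1Rw1, w2Rw2
The negation has an open branch (countermodel exists).

Not valid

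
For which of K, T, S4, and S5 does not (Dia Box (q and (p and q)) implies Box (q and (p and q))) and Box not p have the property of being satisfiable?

K

T-tableau for the formula:
1. not (Dia Box (q and (p and q)) implies Box (q and (p and q))) and Box not p, u
2. not (Dia Box (q and (p and q)) implies Box (q and (p and q))), u
3. Box not p, u
4. Dia Box (q and (p and q)), u
5. not Box (q and (p and q)), u
6. not p, u
7. Box (q and (p and q)), v
8. not p, v
9. q and (p and q), v
10. q, v
11. p and q, v
12. p, v
Accessibility: uRu, uRv, vRv
Branch closes: p and not p both at v.
Every branch closes (one shown): unsatisfiable in T, hence also in S4, S5 (every S4/S5-frame is a T-frame).
K-tableau for the formula:
1. not (Dia Box (q and (p and q)) implies Box (q and (p and q))) and Box not p, u
2. not (Dia Box (q and (p and q)) implies Box (q and (p and q))), u
3. Box not p, u
4. Dia Box (q and (p and q)), u
5. not Box (q and (p and q)), u
6. Box (q and (p and q)), v
7. not p, v
8. not (q and (p and q)), w
9. not p, w
10. not (p and q), w
11. not q, w
Accessibility: uRv, uRw
Complete open branch: satisfiable in K.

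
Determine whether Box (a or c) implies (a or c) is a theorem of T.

Tableau for the negation not (Box (a or c) implies (a or c)):
1. not (Box (a or c) implies (a or c)), 0
2. Box (a or c), 0
3. not (a or c), 0
4. not a, 0
5. not c, 0
6. a or c, 0
7. c, 0
Accessibility: 0R0
Branch closes: c and not c both at 0.
All branches of the negation close; one closing branch shown above.

Valid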